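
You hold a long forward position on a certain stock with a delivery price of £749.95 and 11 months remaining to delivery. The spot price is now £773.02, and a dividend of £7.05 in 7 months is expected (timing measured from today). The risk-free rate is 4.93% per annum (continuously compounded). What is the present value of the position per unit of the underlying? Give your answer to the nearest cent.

PV(remaining dividends) I = 7.05·e^(−0.0493·7/12) = 6.8501
Current forward F = (S − I)·e^(rT) = (773.02 − 6.8501)·e^(0.0493·11/12) = 766.1699 × 1.046228 = 801.5884
Value (long) = (F − K)·e^(−rT) = (801.5884 − 749.95) × 0.955814 = 49.3567
Value = £49.36

£49.36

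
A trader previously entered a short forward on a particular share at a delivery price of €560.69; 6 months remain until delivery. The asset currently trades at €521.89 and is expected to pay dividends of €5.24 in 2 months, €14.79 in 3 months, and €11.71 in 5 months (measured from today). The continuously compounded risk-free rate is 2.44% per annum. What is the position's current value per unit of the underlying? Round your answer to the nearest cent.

PV(remaining dividends) I = 5.24·e^(−0.0244·2/12) + 14.79·e^(−0.0244·3/12) + 11.71·e^(−0.0244·5/12) = 31.5103
Current forward F = (S − I)·e^(rT) = (521.89 − 31.5103)·e^(0.0244·6/12) = 490.3797 × 1.012275 = 496.3991
Value (long) = (F − K)·e^(−rT) = (496.3991 − 560.69) × 0.987874 = -63.5113
Short position value = −(long value) = €63.51

€63.51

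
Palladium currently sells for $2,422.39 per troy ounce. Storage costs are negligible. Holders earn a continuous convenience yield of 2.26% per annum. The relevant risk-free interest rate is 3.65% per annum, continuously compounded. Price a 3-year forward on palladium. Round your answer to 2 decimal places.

Net carry = r + u − y = 0.0365 + 0.0000 − 0.0226 = 0.0139
F = S·e^((r+u−y)T) = 2422.39 · e^(0.0139 × 3) = 2422.39 · e^0.04170000
= 2422.39 × 1.04258166 = $2,525.54 per troy ounce

$2,525.54 per troy ounce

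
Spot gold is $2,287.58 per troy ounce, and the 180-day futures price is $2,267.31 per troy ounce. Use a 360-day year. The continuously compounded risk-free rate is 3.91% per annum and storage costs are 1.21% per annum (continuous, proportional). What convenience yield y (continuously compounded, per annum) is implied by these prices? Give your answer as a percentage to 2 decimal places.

6.90%

F = S·e^((r+u−y)T) ⇒ (r+u−y) = ln(F/S)/T
ln(2267.31/2287.58) = -0.008900; /T ⇒ -0.017800
y = r + u − ln(F/S)/T = 0.0391 + 0.0121 + 0.017800 = 0.069000
y = 6.90%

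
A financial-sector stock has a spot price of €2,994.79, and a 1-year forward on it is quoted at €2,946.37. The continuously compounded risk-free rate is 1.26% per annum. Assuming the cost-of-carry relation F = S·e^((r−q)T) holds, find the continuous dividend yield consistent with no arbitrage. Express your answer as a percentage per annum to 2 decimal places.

2.89%

From F = S·e^((r−q)T): (r − q) = ln(F/S)/T
ln(2946.37/2994.79) = ln(0.983832) = -0.016300
(r − q) = -0.016300 / (12/12) = -0.016300
q = r − ln(F/S)/T = 0.0126 + 0.016300 = 0.028900
q = 2.89%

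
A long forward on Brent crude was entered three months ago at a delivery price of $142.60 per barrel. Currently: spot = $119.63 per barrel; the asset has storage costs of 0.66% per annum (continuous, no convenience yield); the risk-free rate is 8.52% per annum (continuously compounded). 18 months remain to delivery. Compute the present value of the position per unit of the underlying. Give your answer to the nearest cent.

Current fair forward for the remaining 18 months: F = S·e^((r + u)·T), (r + u) = 0.0852 + 0.0066 = 0.0918
F = 119.63 · e^(0.0918 × 18/12) = 119.63 × 1.147631 = 137.2911
Value of long forward = (F − K)·e^(−rT) = (137.2911 − 142.60) · e^(−0.0852·18/12)
= -5.3089 × 0.880029 = -4.67

-$4.67 per barrel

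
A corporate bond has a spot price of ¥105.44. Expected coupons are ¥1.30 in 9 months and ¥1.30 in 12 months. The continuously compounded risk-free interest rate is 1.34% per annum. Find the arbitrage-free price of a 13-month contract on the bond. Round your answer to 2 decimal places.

PV(coupons) I = 1.30·e^(−0.0134·9/12) + 1.30·e^(−0.0134·12/12)
I = 1.2870 + 1.2827 = 2.5697
F = (S − I)·e^(rT) = (105.44 − 2.5697) · e^(0.0134·13/12)
= 102.8703 · e^0.014517 = 102.8703 × 1.014623 = ¥104.37

¥104.37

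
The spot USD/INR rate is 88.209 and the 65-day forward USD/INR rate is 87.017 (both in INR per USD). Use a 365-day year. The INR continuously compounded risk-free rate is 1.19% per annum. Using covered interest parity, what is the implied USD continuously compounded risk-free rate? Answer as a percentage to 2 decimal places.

8.83%

F = S·e^((r_INR − r_USD)T) ⇒ r_USD = r_INR − ln(F/S)/T
ln(87.017/88.209) = -0.013605; /(65/365) = -0.076397
r_USD = 0.0119 + 0.076397 = 0.088297
r_USD = 8.83%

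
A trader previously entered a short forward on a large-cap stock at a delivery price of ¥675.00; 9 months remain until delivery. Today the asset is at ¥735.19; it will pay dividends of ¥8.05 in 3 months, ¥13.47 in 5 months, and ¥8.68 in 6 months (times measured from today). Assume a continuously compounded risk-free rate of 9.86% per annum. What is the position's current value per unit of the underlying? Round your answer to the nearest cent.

-¥79.26

PV(remaining dividends) I = 8.05·e^(−0.0986·3/12) + 13.47·e^(−0.0986·5/12) + 8.68·e^(−0.0986·6/12) = 29.0443
Current forward F = (S − I)·e^(rT) = (735.19 − 29.0443)·e^(0.0986·9/12) = 706.1457 × 1.076753 = 760.3445
Value (long) = (F − K)·e^(−rT) = (760.3445 − 675.00) × 0.928718 = 79.2610
Short position value = −(long value) = -¥79.26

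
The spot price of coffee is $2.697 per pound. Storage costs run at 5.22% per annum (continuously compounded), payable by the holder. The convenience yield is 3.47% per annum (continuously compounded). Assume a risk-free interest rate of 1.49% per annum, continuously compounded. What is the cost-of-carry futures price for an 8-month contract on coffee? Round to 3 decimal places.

$2.756 per pound

Net carry = r + u − y = 0.0149 + 0.0522 − 0.0347 = 0.0324
F = S·e^((r+u−y)T) = 2.697 · e^(0.0324 × 8/12) = 2.697 · e^0.021600
= 2.697 × 1.021835 = $2.756 per pound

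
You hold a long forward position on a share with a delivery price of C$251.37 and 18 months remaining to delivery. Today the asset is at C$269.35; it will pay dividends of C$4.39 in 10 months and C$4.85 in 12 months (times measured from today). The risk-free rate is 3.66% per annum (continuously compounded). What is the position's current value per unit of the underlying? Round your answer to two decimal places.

PV(remaining dividends) I = 4.39·e^(−0.0366·10/12) + 4.85·e^(−0.0366·12/12) = 8.9338
Current forward F = (S − I)·e^(rT) = (269.35 − 8.9338)·e^(0.0366·18/12) = 260.4162 × 1.056435 = 275.1128
Value (long) = (F − K)·e^(−rT) = (275.1128 − 251.37) × 0.946580 = 22.4745
Value = C$22.47

C$22.47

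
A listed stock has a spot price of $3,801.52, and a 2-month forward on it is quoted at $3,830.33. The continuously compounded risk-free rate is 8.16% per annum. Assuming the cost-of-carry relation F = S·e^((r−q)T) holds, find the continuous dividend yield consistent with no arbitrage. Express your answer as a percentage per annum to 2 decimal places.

From F = S·e^((r−q)T): (r − q) = ln(F/S)/T
ln(3830.33/3801.52) = ln(1.007579) = 0.007550
(r − q) = 0.007550 / (2/12) = 0.045300
q = r − ln(F/S)/T = 0.0816 − 0.045300 = 0.036300
q = 3.63%

3.63%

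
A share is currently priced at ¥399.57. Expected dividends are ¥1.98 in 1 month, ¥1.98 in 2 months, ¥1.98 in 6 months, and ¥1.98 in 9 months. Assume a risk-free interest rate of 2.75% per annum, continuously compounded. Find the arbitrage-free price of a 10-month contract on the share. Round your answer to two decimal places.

PV(dividends) I = 1.98·e^(−0.0275·1/12) + 1.98·e^(−0.0275·2/12) + 1.98·e^(−0.0275·6/12) + 1.98·e^(−0.0275·9/12)
I = 1.9755 + 1.9709 + 1.9530 + 1.9396 = 7.8390
F = (S − I)·e^(rT) = (399.57 − 7.8390) · e^(0.0275·10/12)
= 391.7310 · e^0.022917 = 391.7310 × 1.023182 = ¥400.81

¥400.81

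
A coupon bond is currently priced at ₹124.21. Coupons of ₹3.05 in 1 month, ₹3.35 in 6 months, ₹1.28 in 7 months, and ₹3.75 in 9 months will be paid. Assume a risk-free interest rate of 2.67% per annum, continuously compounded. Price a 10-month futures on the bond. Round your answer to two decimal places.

PV(coupons) I = 3.05·e^(−0.0267·1/12) + 3.35·e^(−0.0267·6/12) + 1.28·e^(−0.0267·7/12) + 3.75·e^(−0.0267·9/12)
I = 3.0432 + 3.3056 + 1.2602 + 3.6757 = 11.2847
F = (S − I)·e^(rT) = (124.21 − 11.2847) · e^(0.0267·10/12)
= 112.9253 · e^0.022250 = 112.9253 × 1.022499 = ₹115.47

₹115.47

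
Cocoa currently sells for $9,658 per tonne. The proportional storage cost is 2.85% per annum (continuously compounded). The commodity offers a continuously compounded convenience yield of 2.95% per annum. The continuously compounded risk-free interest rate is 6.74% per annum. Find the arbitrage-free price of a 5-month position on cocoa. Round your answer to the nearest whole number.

$9,929 per tonne

Net carry = r + u − y = 0.0674 + 0.0285 − 0.0295 = 0.0664
F = S·e^((r+u−y)T) = 9658 · e^(0.0664 × 5/12) = 9658 · e^0.027667
= 9658 × 1.028053 = $9,929 per tonne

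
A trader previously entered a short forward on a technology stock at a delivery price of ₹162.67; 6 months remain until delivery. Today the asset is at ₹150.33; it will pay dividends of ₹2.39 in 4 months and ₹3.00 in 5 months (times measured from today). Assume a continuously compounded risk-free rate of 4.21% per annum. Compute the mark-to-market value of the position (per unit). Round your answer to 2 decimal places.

PV(remaining dividends) I = 2.39·e^(−0.0421·4/12) + 3.00·e^(−0.0421·5/12) = 5.3045
Current forward F = (S − I)·e^(rT) = (150.33 − 5.3045)·e^(0.0421·6/12) = 145.0255 × 1.021273 = 148.1106
Value (long) = (F − K)·e^(−rT) = (148.1106 − 162.67) × 0.979170 = -14.2561
Short position value = −(long value) = ₹14.26

₹14.26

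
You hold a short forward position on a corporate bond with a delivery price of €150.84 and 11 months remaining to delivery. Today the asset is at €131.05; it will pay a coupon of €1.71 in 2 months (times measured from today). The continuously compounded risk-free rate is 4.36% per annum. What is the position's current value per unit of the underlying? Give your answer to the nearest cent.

PV(remaining coupons) I = 1.71·e^(−0.0436·2/12) = 1.6976
Current forward F = (S − I)·e^(rT) = (131.05 − 1.6976)·e^(0.0436·11/12) = 129.3524 × 1.040776 = 134.6269
Value (long) = (F − K)·e^(−rT) = (134.6269 − 150.84) × 0.960821 = -15.5779
Short position value = −(long value) = €15.58

€15.58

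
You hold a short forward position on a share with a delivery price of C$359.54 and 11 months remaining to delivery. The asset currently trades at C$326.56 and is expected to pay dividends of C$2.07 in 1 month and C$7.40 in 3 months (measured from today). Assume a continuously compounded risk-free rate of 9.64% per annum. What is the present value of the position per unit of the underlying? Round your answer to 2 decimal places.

C$11.85

PV(remaining dividends) I = 2.07·e^(−0.0964·1/12) + 7.40·e^(−0.0964·3/12) = 9.2772
Current forward F = (S − I)·e^(rT) = (326.56 − 9.2772)·e^(0.0964·11/12) = 317.2828 × 1.092389 = 346.5962
Value (long) = (F − K)·e^(−rT) = (346.5962 − 359.54) × 0.915425 = -11.8491
Short position value = −(long value) = C$11.85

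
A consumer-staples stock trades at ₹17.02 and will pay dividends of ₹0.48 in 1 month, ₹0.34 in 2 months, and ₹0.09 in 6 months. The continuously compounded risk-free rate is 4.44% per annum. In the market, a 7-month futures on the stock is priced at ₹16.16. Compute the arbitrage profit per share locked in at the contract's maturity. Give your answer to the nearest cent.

PV(dividends) I = 0.48·e^(−0.0444·1/12) + 0.34·e^(−0.0444·2/12) + 0.09·e^(−0.0444·6/12) = 0.9037
Fair futures F* = (S − I)·e^(rT) = (17.02 − 0.9037)·e^0.025900 = 16.1163 × 1.026238 = 16.5392
Market ₹16.16 < fair 16.5392: forward underpriced → reverse cash-and-carry (short the stock, invest proceeds at r, pay the dividends, go long the forward).
Profit at T = |F_mkt − F*| = |16.16 − 16.5392| = ₹0.38 per share

₹0.38 per share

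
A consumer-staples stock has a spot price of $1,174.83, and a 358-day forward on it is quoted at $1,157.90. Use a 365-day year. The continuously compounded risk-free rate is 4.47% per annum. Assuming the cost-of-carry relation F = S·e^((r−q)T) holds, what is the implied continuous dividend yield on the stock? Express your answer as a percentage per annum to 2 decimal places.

From F = S·e^((r−q)T): (r − q) = ln(F/S)/T
ln(1157.90/1174.83) = ln(0.985589) = -0.014516
(r − q) = -0.014516 / (358/365) = -0.014800
q = r − ln(F/S)/T = 0.0447 + 0.014800 = 0.059500
q = 5.95%

5.95%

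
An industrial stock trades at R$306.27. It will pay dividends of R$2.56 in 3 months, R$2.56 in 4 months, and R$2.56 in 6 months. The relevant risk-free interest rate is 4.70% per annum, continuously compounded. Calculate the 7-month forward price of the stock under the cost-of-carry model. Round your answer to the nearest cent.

R$307.02

PV(dividends) I = 2.56·e^(−0.0470·3/12) + 2.56·e^(−0.0470·4/12) + 2.56·e^(−0.0470·6/12)
I = 2.5301 + 2.5202 + 2.5005 = 7.5508
F = (S − I)·e^(rT) = (306.27 − 7.5508) · e^(0.0470·7/12)
= 298.7192 · e^0.027417 = 298.7192 × 1.027796 = R$307.02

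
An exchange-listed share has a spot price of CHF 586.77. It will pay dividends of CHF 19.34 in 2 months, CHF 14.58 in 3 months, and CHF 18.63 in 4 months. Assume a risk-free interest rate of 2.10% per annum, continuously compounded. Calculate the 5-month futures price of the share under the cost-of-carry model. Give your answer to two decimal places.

PV(dividends) I = 19.34·e^(−0.0210·2/12) + 14.58·e^(−0.0210·3/12) + 18.63·e^(−0.0210·4/12)
I = 19.2724 + 14.5037 + 18.5000 = 52.2761
F = (S − I)·e^(rT) = (586.77 − 52.2761) · e^(0.0210·5/12)
= 534.4939 · e^0.008750 = 534.4939 × 1.008788 = CHF 539.19

CHF 539.19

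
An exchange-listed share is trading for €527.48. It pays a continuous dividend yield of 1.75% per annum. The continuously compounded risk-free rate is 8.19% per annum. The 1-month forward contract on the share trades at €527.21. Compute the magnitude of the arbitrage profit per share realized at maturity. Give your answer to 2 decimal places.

Fair forward: F* = S·e^(carry·T), with carry = (r − q) = 0.0819 − 0.0175 = 0.0644
F* = 527.48 · e^(0.0644 × 1/12) = 527.48 · e^0.005367 = 527.48 × 1.005381 = €530.3184
Market €527.21 < fair €530.3184: forward underpriced → reverse cash-and-carry (short spot, go long the forward).
At maturity, profit = |F_mkt − F*| = |527.21 − 530.3184| = €3.11 per share

€3.11 per share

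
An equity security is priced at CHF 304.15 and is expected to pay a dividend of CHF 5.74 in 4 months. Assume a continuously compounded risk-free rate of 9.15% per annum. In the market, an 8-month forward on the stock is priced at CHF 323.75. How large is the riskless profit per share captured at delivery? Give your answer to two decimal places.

CHF 6.39 per share

PV(dividends) I = 5.74·e^(−0.0915·4/12) = 5.5676
Fair forward F* = (S − I)·e^(rT) = (304.15 − 5.5676)·e^0.061000 = 298.5824 × 1.062899 = 317.3629
Market CHF 323.75 > fair 317.3629: forward overpriced → cash-and-carry (borrow at r, buy the stock and collect the dividends, short the forward).
Profit at T = |F_mkt − F*| = |323.75 − 317.3629| = CHF 6.39 per share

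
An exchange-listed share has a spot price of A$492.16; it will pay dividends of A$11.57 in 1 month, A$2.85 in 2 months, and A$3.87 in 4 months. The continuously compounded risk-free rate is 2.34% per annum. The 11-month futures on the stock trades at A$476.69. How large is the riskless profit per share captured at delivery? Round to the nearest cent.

A$7.52 per share

PV(dividends) I = 11.57·e^(−0.0234·1/12) + 2.85·e^(−0.0234·2/12) + 3.87·e^(−0.0234·4/12) = 18.2263
Fair futures F* = (S − I)·e^(rT) = (492.16 − 18.2263)·e^0.021450 = 473.9337 × 1.021682 = 484.2095
Market A$476.69 < fair 484.2095: forward underpriced → reverse cash-and-carry (short the stock, invest proceeds at r, pay the dividends, go long the forward).
Profit at T = |F_mkt − F*| = |476.69 − 484.2095| = A$7.52 per share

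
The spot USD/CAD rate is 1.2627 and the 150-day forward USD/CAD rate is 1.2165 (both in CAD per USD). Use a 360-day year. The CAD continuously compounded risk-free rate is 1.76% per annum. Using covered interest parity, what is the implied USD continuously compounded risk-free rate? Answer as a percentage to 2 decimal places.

10.71%

F = S·e^((r_CAD − r_USD)T) ⇒ r_USD = r_CAD − ln(F/S)/T
ln(1.2165/1.2627) = -0.037274; /(150/360) = -0.089458
r_USD = 0.0176 + 0.089458 = 0.107058
r_USD = 10.71%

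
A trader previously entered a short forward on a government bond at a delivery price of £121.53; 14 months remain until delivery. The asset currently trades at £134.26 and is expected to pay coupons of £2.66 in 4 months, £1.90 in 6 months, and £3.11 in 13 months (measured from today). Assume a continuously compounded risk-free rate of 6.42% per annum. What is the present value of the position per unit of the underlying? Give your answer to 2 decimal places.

-£14.16

PV(remaining coupons) I = 2.66·e^(−0.0642·4/12) + 1.90·e^(−0.0642·6/12) + 3.11·e^(−0.0642·13/12) = 7.3447
Current forward F = (S − I)·e^(rT) = (134.26 − 7.3447)·e^(0.0642·14/12) = 126.9153 × 1.077776 = 136.7863
Value (long) = (F − K)·e^(−rT) = (136.7863 − 121.53) × 0.927836 = 14.1553
Short position value = −(long value) = -£14.16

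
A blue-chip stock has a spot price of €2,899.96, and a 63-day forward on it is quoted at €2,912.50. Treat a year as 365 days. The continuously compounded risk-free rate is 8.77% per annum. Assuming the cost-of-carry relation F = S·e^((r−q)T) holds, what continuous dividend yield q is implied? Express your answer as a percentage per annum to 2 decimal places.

6.27%

From F = S·e^((r−q)T): (r − q) = ln(F/S)/T
ln(2912.50/2899.96) = ln(1.004324) = 0.004315
(r − q) = 0.004315 / (63/365) = 0.025000
q = r − ln(F/S)/T = 0.0877 − 0.025000 = 0.062700
q = 6.27%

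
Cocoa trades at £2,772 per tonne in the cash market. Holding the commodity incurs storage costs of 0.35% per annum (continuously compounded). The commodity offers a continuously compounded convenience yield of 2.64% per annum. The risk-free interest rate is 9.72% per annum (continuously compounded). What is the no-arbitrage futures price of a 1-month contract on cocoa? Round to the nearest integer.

£2,789 per tonne

Net carry = r + u − y = 0.0972 + 0.0035 − 0.0264 = 0.0743
F = S·e^((r+u−y)T) = 2772 · e^(0.0743 × 1/12) = 2772 · e^0.006192
= 2772 × 1.006211 = £2,789 per tonne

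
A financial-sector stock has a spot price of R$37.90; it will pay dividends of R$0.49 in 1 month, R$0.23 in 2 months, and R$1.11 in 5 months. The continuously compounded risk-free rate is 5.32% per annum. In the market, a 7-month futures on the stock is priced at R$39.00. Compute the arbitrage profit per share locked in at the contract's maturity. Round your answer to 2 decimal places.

PV(dividends) I = 0.49·e^(−0.0532·1/12) + 0.23·e^(−0.0532·2/12) + 1.11·e^(−0.0532·5/12) = 1.8015
Fair futures F* = (S − I)·e^(rT) = (37.90 − 1.8015)·e^0.031033 = 36.0985 × 1.031520 = 37.2363
Market R$39.00 > fair 37.2363: forward overpriced → cash-and-carry (borrow at r, buy the stock and collect the dividends, short the forward).
Profit at T = |F_mkt − F*| = |39.00 − 37.2363| = R$1.76 per share

R$1.76 per share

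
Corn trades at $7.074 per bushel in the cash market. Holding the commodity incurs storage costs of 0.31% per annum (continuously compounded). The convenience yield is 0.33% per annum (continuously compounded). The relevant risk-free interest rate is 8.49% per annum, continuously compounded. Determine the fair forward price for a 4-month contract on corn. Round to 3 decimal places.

$7.277 per bushel

Net carry = r + u − y = 0.0849 + 0.0031 − 0.0033 = 0.0847
F = S·e^((r+u−y)T) = 7.074 · e^(0.0847 × 4/12) = 7.074 · e^0.028233
= 7.074 × 1.028635 = $7.277 per bushel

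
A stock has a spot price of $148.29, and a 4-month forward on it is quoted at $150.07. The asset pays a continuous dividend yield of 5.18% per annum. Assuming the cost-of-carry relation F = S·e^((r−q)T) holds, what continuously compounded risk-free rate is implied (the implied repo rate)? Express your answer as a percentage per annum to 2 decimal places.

8.76%

From F = S·e^((r−q)T): (r − q) = ln(F/S)/T
ln(150.07/148.29) = ln(1.012004) = 0.011933
(r − q) = 0.011933 / (4/12) = 0.035799
r = ln(F/S)/T + q = 0.035799 + 0.0518 = 0.087599
r = 8.76%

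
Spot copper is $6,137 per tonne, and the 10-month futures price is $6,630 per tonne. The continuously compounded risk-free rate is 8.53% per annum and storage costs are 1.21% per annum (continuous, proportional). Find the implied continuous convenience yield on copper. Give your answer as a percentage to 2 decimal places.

F = S·e^((r+u−y)T) ⇒ (r+u−y) = ln(F/S)/T
ln(6630/6137) = 0.077269; /T ⇒ 0.092723
y = r + u − ln(F/S)/T = 0.0853 + 0.0121 − 0.092723 = 0.004677
y = 0.47%

0.47%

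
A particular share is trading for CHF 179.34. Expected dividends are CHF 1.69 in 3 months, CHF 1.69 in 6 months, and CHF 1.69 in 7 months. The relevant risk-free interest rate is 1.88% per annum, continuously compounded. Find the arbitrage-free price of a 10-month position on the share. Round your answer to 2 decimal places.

CHF 177.06

PV(dividends) I = 1.69·e^(−0.0188·3/12) + 1.69·e^(−0.0188·6/12) + 1.69·e^(−0.0188·7/12)
I = 1.6821 + 1.6742 + 1.6716 = 5.0279
F = (S − I)·e^(rT) = (179.34 − 5.0279) · e^(0.0188·10/12)
= 174.3121 · e^0.015667 = 174.3121 × 1.015790 = CHF 177.06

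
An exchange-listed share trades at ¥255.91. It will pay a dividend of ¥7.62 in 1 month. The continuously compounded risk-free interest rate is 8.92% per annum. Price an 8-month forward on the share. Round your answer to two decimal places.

PV(dividends) I = 7.62·e^(−0.0892·1/12)
I = 7.5636
F = (S − I)·e^(rT) = (255.91 − 7.5636) · e^(0.0892·8/12)
= 248.3464 · e^0.059467 = 248.3464 × 1.061271 = ¥263.56

¥263.56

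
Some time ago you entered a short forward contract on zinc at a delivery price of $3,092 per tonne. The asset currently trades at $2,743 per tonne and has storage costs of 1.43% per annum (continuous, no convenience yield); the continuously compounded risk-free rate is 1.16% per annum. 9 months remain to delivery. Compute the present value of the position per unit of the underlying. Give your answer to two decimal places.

$292.64 per tonne

Current fair forward for the remaining 9 months: F = S·e^((r + u)·T), (r + u) = 0.0116 + 0.0143 = 0.0259
F = 2743 · e^(0.0259 × 9/12) = 2743 × 1.01961489 = 2796.8036
Value of long forward = (F − K)·e^(−rT) = (2796.8036 − 3092) · e^(−0.0116·9/12)
= -295.1964 × 0.99133774 = -292.64
Short position value = −(long value) = $292.64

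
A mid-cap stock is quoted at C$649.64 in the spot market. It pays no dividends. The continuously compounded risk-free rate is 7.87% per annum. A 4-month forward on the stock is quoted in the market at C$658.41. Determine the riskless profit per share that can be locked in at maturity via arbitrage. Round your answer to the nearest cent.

Fair forward: F* = S·e^(carry·T), with carry = r = 0.0787
F* = 649.64 · e^(0.0787 × 4/12) = 649.64 · e^0.026233 = 649.64 × 1.026580 = C$666.9074
Market C$658.41 < fair C$666.9074: forward underpriced → reverse cash-and-carry (short spot, go long the forward).
At maturity, profit = |F_mkt − F*| = |658.41 − 666.9074| = C$8.50 per share

C$8.50 per share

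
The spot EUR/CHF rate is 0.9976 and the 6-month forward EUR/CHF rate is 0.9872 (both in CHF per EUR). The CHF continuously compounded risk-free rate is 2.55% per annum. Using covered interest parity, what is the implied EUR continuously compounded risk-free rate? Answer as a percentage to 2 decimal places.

4.65%

F = S·e^((r_CHF − r_EUR)T) ⇒ r_EUR = r_CHF − ln(F/S)/T
ln(0.9872/0.9976) = -0.010480; /(6/12) = -0.020960
r_EUR = 0.0255 + 0.020960 = 0.046460
r_EUR = 4.65%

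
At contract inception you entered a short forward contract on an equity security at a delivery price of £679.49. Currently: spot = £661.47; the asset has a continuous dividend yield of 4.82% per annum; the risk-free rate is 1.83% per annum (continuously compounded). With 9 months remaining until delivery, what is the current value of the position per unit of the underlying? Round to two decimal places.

Current fair forward for the remaining 9 months: F = S·e^((r − q)·T), (r − q) = 0.0183 − 0.0482 = -0.0299
F = 661.47 · e^(-0.0299 × 9/12) = 661.47 × 0.977825 = 646.8019
Value of long forward = (F − K)·e^(−rT) = (646.8019 − 679.49) · e^(−0.0183·9/12)
= -32.6881 × 0.986369 = -32.24
Short position value = −(long value) = £32.24

£32.24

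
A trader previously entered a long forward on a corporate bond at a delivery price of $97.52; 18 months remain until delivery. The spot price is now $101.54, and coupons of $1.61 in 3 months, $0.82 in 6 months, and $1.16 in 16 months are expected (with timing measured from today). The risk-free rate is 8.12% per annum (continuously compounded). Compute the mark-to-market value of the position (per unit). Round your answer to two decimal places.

PV(remaining coupons) I = 1.61·e^(−0.0812·3/12) + 0.82·e^(−0.0812·6/12) + 1.16·e^(−0.0812·16/12) = 3.4060
Current forward F = (S − I)·e^(rT) = (101.54 − 3.4060)·e^(0.0812·18/12) = 98.1340 × 1.129528 = 110.8451
Value (long) = (F − K)·e^(−rT) = (110.8451 − 97.52) × 0.885325 = 11.7970
Value = $11.80

$11.80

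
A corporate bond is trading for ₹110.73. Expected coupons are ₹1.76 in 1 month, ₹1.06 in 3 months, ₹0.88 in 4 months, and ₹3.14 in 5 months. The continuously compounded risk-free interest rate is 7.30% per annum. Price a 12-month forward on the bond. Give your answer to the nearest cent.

PV(coupons) I = 1.76·e^(−0.0730·1/12) + 1.06·e^(−0.0730·3/12) + 0.88·e^(−0.0730·4/12) + 3.14·e^(−0.0730·5/12)
I = 1.7493 + 1.0408 + 0.8588 + 3.0459 = 6.6948
F = (S − I)·e^(rT) = (110.73 − 6.6948) · e^(0.0730·12/12)
= 104.0352 · e^0.073000 = 104.0352 × 1.075731 = ₹111.91

₹111.91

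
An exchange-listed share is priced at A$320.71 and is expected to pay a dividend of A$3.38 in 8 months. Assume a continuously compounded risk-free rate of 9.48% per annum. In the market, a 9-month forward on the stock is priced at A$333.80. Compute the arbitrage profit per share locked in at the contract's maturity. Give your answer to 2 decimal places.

A$7.14 per share

PV(dividends) I = 3.38·e^(−0.0948·8/12) = 3.1730
Fair forward F* = (S − I)·e^(rT) = (320.71 − 3.1730)·e^0.071100 = 317.5370 × 1.073689 = 340.9360
Market A$333.80 < fair 340.9360: forward underpriced → reverse cash-and-carry (short the stock, invest proceeds at r, pay the dividends, go long the forward).
Profit at T = |F_mkt − F*| = |333.80 − 340.9360| = A$7.14 per share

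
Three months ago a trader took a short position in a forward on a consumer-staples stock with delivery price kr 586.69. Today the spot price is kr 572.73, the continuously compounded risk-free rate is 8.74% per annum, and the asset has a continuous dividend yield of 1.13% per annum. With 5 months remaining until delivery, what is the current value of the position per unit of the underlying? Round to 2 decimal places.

Current fair forward for the remaining 5 months: F = S·e^((r − q)·T), (r − q) = 0.0874 − 0.0113 = 0.0761
F = 572.73 · e^(0.0761 × 5/12) = 572.73 × 1.032216 = 591.1811
Value of long forward = (F − K)·e^(−rT) = (591.1811 − 586.69) · e^(−0.0874·5/12)
= 4.4911 × 0.964238 = 4.33
Short position value = −(long value) = -kr 4.33

-kr 4.33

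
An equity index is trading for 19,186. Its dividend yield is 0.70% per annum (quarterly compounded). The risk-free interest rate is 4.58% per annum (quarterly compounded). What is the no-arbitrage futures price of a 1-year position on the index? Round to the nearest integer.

19,940

F = S · (1+r/4)^(4T) / (1+q/4)^(4T)
= 19186 × 1.046593 / 1.007018 = 19186 × 1.039299
F = 19,940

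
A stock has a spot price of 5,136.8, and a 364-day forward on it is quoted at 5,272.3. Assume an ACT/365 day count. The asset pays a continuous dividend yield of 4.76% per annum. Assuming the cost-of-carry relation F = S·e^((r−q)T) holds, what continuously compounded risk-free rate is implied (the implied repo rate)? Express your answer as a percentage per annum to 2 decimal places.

From F = S·e^((r−q)T): (r − q) = ln(F/S)/T
ln(5272.3/5136.8) = ln(1.026378) = 0.026036
(r − q) = 0.026036 / (364/365) = 0.026108
r = ln(F/S)/T + q = 0.026108 + 0.0476 = 0.073708
r = 7.37%

7.37%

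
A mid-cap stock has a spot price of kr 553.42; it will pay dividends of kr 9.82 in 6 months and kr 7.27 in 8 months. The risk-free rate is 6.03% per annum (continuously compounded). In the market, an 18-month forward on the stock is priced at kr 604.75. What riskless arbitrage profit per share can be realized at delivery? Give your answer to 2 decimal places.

kr 17.01 per share

PV(dividends) I = 9.82·e^(−0.0603·6/12) + 7.27·e^(−0.0603·8/12) = 16.5119
Fair forward F* = (S − I)·e^(rT) = (553.42 − 16.5119)·e^0.090450 = 536.9081 × 1.094667 = 587.7356
Market kr 604.75 > fair 587.7356: forward overpriced → cash-and-carry (borrow at r, buy the stock and collect the dividends, short the forward).
Profit at T = |F_mkt − F*| = |604.75 − 587.7356| = kr 17.01 per share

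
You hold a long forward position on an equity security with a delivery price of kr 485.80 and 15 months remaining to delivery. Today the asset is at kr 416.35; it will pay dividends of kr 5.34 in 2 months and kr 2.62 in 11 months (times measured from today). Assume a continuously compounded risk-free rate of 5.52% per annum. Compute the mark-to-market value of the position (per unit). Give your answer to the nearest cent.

PV(remaining dividends) I = 5.34·e^(−0.0552·2/12) + 2.62·e^(−0.0552·11/12) = 7.7818
Current forward F = (S − I)·e^(rT) = (416.35 − 7.7818)·e^(0.0552·15/12) = 408.5682 × 1.071436 = 437.7547
Value (long) = (F − K)·e^(−rT) = (437.7547 − 485.80) × 0.933327 = -44.8420
Value = -kr 44.84

-kr 44.84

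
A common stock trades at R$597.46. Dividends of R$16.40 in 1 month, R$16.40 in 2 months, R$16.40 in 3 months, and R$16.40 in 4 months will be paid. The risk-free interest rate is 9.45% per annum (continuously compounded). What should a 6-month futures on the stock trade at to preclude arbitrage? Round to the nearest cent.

R$558.93

PV(dividends) I = 16.40·e^(−0.0945·1/12) + 16.40·e^(−0.0945·2/12) + 16.40·e^(−0.0945·3/12) + 16.40·e^(−0.0945·4/12)
I = 16.2714 + 16.1437 + 16.0171 + 15.8915 = 64.3237
F = (S − I)·e^(rT) = (597.46 − 64.3237) · e^(0.0945·6/12)
= 533.1363 · e^0.047250 = 533.1363 × 1.048384 = R$558.93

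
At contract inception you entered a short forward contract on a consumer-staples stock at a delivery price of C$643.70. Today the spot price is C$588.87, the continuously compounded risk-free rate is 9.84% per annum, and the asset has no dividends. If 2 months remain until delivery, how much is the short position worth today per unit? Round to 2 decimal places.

C$44.36

Current fair forward for the remaining 2 months: F = S·e^(r·T), r = 0.0984
F = 588.87 · e^(0.0984 × 2/12) = 588.87 × 1.016535 = 598.6070
Value of long forward = (F − K)·e^(−rT) = (598.6070 − 643.70) · e^(−0.0984·2/12)
= -45.0930 × 0.983734 = -44.36
Short position value = −(long value) = C$44.36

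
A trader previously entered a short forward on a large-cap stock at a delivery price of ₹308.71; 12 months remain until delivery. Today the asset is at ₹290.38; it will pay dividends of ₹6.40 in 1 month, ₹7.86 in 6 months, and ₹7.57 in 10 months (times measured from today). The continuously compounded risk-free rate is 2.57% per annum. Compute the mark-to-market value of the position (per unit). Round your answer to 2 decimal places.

PV(remaining dividends) I = 6.40·e^(−0.0257·1/12) + 7.86·e^(−0.0257·6/12) + 7.57·e^(−0.0257·10/12) = 21.5556
Current forward F = (S − I)·e^(rT) = (290.38 − 21.5556)·e^(0.0257·12/12) = 268.8244 × 1.026033 = 275.8227
Value (long) = (F − K)·e^(−rT) = (275.8227 − 308.71) × 0.974627 = -32.0529
Short position value = −(long value) = ₹32.05

₹32.05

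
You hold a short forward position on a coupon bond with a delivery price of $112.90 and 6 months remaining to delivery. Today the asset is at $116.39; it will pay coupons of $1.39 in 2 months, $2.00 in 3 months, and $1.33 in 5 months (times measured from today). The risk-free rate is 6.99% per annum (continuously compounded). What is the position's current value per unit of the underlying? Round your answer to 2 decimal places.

-$2.74

PV(remaining coupons) I = 1.39·e^(−0.0699·2/12) + 2.00·e^(−0.0699·3/12) + 1.33·e^(−0.0699·5/12) = 4.6311
Current forward F = (S − I)·e^(rT) = (116.39 − 4.6311)·e^(0.0699·6/12) = 111.7589 × 1.035568 = 115.7339
Value (long) = (F − K)·e^(−rT) = (115.7339 − 112.90) × 0.965654 = 2.7366
Short position value = −(long value) = -$2.74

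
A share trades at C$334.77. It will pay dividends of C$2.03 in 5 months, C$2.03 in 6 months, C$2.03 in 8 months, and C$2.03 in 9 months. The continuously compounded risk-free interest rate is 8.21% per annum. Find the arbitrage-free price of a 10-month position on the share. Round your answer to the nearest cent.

PV(dividends) I = 2.03·e^(−0.0821·5/12) + 2.03·e^(−0.0821·6/12) + 2.03·e^(−0.0821·8/12) + 2.03·e^(−0.0821·9/12)
I = 1.9617 + 1.9484 + 1.9219 + 1.9088 = 7.7408
F = (S − I)·e^(rT) = (334.77 − 7.7408) · e^(0.0821·10/12)
= 327.0292 · e^0.068417 = 327.0292 × 1.070812 = C$350.19

C$350.19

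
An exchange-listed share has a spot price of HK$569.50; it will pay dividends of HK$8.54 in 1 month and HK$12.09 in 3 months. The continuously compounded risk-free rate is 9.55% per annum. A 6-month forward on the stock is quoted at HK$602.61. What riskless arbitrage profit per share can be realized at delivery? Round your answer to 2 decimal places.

PV(dividends) I = 8.54·e^(−0.0955·1/12) + 12.09·e^(−0.0955·3/12) = 20.2771
Fair forward F* = (S − I)·e^(rT) = (569.50 − 20.2771)·e^0.047750 = 549.2229 × 1.048908 = 576.0843
Market HK$602.61 > fair 576.0843: forward overpriced → cash-and-carry (borrow at r, buy the stock and collect the dividends, short the forward).
Profit at T = |F_mkt − F*| = |602.61 − 576.0843| = HK$26.53 per share

HK$26.53 per share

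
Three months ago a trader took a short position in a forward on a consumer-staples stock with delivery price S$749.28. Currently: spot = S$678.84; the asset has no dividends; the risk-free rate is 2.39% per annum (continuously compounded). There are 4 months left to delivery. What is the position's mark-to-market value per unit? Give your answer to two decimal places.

S$64.49

Current fair forward for the remaining 4 months: F = S·e^(r·T), r = 0.0239
F = 678.84 · e^(0.0239 × 4/12) = 678.84 × 1.007998 = 684.2694
Value of long forward = (F − K)·e^(−rT) = (684.2694 − 749.28) · e^(−0.0239·4/12)
= -65.0106 × 0.992065 = -64.49
Short position value = −(long value) = S$64.49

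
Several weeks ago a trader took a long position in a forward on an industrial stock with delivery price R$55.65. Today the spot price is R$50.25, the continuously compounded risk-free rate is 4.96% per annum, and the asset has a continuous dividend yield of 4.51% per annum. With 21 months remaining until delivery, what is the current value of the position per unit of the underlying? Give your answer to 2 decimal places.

Current fair forward for the remaining 21 months: F = S·e^((r − q)·T), (r − q) = 0.0496 − 0.0451 = 0.0045
F = 50.25 · e^(0.0045 × 21/12) = 50.25 × 1.007906 = 50.6473
Value of long forward = (F − K)·e^(−rT) = (50.6473 − 55.65) · e^(−0.0496·21/12)
= -5.0027 × 0.916860 = -4.59

-R$4.59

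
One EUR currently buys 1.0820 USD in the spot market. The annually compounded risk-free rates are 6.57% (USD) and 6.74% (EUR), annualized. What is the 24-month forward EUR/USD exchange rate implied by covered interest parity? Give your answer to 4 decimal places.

By covered interest parity, F = S · (1+r_USD)^T / (1+r_EUR)^T
= 1.0820 × 1.135716 / 1.139343 = 1.0820 × 0.996817
F = 1.0786 USD per EUR

1.0786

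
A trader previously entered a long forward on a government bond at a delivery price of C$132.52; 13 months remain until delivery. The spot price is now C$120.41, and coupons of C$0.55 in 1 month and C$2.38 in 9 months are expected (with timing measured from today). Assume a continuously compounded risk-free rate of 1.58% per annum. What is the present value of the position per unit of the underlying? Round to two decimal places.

PV(remaining coupons) I = 0.55·e^(−0.0158·1/12) + 2.38·e^(−0.0158·9/12) = 2.9012
Current forward F = (S − I)·e^(rT) = (120.41 − 2.9012)·e^(0.0158·13/12) = 117.5088 × 1.017264 = 119.5375
Value (long) = (F − K)·e^(−rT) = (119.5375 − 132.52) × 0.983029 = -12.7622
Value = -C$12.76

-C$12.76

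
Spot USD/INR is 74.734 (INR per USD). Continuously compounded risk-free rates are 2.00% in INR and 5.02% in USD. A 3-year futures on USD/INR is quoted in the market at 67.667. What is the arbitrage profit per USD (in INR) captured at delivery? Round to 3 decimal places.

Fair futures: F* = S·e^(carry·T), with carry = (r_INR − r_USD) = 0.0200 − 0.0502 = -0.0302
F* = 74.734 · e^(-0.0302 × 3) = 74.734 · e^-0.090600 = 74.734 × 0.913383 = 68.2608
Market 67.667 < fair 68.2608: forward underpriced → reverse cash-and-carry (short spot, go long the forward).
At maturity, profit = |F_mkt − F*| = |67.667 − 68.2608| = 0.594 per USD (in INR)

0.594 per USD (in INR)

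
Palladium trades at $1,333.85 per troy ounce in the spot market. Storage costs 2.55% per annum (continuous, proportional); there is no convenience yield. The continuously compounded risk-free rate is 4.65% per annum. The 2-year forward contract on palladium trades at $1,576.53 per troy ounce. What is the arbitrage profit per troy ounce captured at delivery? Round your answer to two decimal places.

Fair forward: F* = S·e^(carry·T), with carry = (r + u) = 0.0465 + 0.0255 = 0.0720
F* = 1333.85 · e^(0.0720 × 2) = 1333.85 · e^0.14400000 = 1333.85 × 1.15488411 = $1540.4422
Market $1576.53 > fair $1540.4422: forward overpriced → cash-and-carry (buy spot, short the forward).
At maturity, profit = |F_mkt − F*| = |1576.53 − 1540.4422| = $36.09 per troy ounce

$36.09 per troy ounce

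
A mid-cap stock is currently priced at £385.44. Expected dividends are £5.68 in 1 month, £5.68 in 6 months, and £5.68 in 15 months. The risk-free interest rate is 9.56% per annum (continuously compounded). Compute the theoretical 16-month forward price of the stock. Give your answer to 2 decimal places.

PV(dividends) I = 5.68·e^(−0.0956·1/12) + 5.68·e^(−0.0956·6/12) + 5.68·e^(−0.0956·15/12)
I = 5.6349 + 5.4149 + 5.0402 = 16.0900
F = (S − I)·e^(rT) = (385.44 − 16.0900) · e^(0.0956·16/12)
= 369.3500 · e^0.127467 = 369.3500 × 1.135947 = £419.56

£419.56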